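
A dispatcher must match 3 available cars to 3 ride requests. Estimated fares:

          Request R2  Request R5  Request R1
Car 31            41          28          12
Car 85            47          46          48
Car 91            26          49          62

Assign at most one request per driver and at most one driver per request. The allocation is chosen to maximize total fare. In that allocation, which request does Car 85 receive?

Car 85 receives Request R5.

This is a one-to-one assignment (maximum-weight bipartite matching).
Optimal: Car 31→Request R2 ($41), Car 85→Request R5 ($46), Car 91→Request R1 ($62) — total 41+46+62 = $149.
Next-best assignment: Car 31→Request R2, Car 85→Request R1, Car 91→Request R5 = $138.
Checked against all permutations: $149 is optimal.
Car 85's own top request is Request R1 ($48), but forcing Car 85→Request R1 and reassigning the rest optimally gives only $138 — worse by 11.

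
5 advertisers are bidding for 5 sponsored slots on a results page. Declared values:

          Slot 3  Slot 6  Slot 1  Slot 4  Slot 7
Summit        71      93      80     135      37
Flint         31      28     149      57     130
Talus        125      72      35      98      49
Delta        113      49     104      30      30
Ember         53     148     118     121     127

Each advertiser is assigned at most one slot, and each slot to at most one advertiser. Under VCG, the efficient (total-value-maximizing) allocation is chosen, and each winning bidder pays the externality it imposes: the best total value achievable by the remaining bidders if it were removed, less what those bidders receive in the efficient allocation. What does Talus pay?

Efficient allocation: Summit→Slot 4 ($135), Flint→Slot 7 ($130), Talus→Slot 3 ($125), Delta→Slot 1 ($104), Ember→Slot 6 ($148); total welfare W = $642.
Talus receives Slot 3 at value $125, so the others get W − 125 = $517.
Without Talus: best allocation of the remaining 4 bidders over all 5 slots is Summit→Slot 4 ($135), Flint→Slot 1 ($149), Delta→Slot 3 ($113), Ember→Slot 6 ($148), total $545.
VCG payment = (others' best without Talus) − (others' welfare with Talus) = 545 − 517 = $28.

Talus pays $28.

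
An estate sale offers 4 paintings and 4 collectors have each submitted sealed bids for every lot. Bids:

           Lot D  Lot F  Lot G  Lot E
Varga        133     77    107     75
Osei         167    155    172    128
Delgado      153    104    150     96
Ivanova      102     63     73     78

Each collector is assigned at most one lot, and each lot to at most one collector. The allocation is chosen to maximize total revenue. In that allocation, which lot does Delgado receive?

Optimal: Varga→Lot D ($133), Osei→Lot F ($155), Delgado→Lot G ($150), Ivanova→Lot E ($78) — total 133+155+150+78 = $516.
Max-entry greedy (repeatedly take the single best remaining cell) gives $480, worse by 36.
Next-best assignment: Varga→Lot G, Osei→Lot F, Delgado→Lot D, Ivanova→Lot E = $493.
Checked against all permutations: $516 is optimal.
Delgado's own top lot is Lot D ($153), but forcing Delgado→Lot D and reassigning the rest optimally gives only $493 — worse by 23.

Delgado receives Lot G.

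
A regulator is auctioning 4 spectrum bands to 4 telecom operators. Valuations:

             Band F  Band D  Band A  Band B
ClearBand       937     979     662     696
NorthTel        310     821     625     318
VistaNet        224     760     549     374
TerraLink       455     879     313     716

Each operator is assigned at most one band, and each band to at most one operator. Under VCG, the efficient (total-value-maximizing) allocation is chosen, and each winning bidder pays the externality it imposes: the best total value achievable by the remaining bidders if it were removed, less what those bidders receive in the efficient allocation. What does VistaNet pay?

VistaNet pays $196M.

Efficient allocation: ClearBand→Band F ($937M), NorthTel→Band A ($625M), VistaNet→Band D ($760M), TerraLink→Band B ($716M); total welfare W = $3038M.
VistaNet receives Band D at value $760M, so the others get W − 760 = $2278M.
Without VistaNet: best allocation of the remaining 3 bidders over all 4 bands is ClearBand→Band F ($937M), NorthTel→Band D ($821M), TerraLink→Band B ($716M), total $2474M.
VCG payment = (others' best without VistaNet) − (others' welfare with VistaNet) = 2474 − 2278 = $196M.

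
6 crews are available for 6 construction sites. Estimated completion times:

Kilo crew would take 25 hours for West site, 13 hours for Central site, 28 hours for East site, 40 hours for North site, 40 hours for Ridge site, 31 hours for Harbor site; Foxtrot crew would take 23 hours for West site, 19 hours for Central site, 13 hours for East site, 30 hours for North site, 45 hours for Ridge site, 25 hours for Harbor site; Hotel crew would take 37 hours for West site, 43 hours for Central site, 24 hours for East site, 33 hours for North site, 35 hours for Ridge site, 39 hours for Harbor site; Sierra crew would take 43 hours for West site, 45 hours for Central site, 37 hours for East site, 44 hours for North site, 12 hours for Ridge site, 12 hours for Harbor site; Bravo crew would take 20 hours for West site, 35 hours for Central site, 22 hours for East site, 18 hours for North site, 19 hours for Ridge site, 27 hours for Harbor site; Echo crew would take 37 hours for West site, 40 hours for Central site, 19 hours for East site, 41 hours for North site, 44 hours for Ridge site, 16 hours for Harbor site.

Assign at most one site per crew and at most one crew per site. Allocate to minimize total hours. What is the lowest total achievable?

Minimum total: 106 hours

This is a one-to-one assignment (minimum-cost bipartite matching).
Optimal: Kilo crew→Central site (13 hours), Foxtrot crew→West site (23 hours), Hotel crew→East site (24 hours), Sierra crew→Ridge site (12 hours), Bravo crew→North site (18 hours), Echo crew→Harbor site (16 hours) — total 13+23+24+12+18+16 = 106 hours.
Min-entry greedy (repeatedly take the single cheapest remaining cell) gives 109 hours, worse by 3.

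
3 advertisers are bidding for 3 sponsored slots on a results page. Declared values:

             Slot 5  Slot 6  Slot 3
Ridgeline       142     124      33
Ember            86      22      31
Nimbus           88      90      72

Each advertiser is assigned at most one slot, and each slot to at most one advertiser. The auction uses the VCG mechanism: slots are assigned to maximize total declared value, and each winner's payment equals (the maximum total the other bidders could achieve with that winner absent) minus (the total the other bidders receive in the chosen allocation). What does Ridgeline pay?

Ridgeline pays $18.

Efficient allocation: Ridgeline→Slot 6 ($124), Ember→Slot 5 ($86), Nimbus→Slot 3 ($72); total welfare W = $282.
Ridgeline receives Slot 6 at value $124, so the others get W − 124 = $158.
Without Ridgeline: best allocation of the remaining 2 bidders over all 3 slots is Ember→Slot 5 ($86), Nimbus→Slot 6 ($90), total $176.
VCG payment = (others' best without Ridgeline) − (others' welfare with Ridgeline) = 176 − 158 = $18.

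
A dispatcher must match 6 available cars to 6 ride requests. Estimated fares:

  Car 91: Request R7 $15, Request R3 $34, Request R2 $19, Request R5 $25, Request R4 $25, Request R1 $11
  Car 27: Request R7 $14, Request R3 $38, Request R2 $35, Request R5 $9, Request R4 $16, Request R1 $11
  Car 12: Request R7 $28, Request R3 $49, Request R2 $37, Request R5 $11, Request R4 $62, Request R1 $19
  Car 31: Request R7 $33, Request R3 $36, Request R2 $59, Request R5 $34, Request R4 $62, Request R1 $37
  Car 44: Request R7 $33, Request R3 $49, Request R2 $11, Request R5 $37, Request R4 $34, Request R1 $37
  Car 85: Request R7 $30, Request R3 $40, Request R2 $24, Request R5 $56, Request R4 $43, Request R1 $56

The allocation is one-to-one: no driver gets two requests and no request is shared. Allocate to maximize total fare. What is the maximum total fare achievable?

Max total: $273

Optimal: Car 91→Request R5 ($25), Car 27→Request R3 ($38), Car 12→Request R4 ($62), Car 31→Request R2 ($59), Car 44→Request R7 ($33), Car 85→Request R1 ($56) — total 25+38+62+59+33+56 = $273.
Column-greedy (each request in turn goes to its best remaining driver) gives $218, worse by 55.
Next-best assignment: Car 91→Request R7, Car 27→Request R3, Car 12→Request R4, Car 31→Request R2, Car 44→Request R5, Car 85→Request R1 = $267.
Swapping Car 31↔Car 27 (Car 31→Request R3 $36, Car 27→Request R2 $35) loses 26.
Checked against all permutations: $273 is optimal.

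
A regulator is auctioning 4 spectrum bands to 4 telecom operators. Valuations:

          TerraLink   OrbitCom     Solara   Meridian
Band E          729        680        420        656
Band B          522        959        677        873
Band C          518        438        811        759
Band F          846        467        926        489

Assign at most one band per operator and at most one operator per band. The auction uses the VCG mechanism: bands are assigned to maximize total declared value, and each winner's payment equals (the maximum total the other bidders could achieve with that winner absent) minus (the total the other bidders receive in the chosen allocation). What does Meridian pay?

Meridian pays $2M.

Efficient allocation: TerraLink→Band E ($729M), OrbitCom→Band B ($959M), Solara→Band F ($926M), Meridian→Band C ($759M); total welfare W = $3373M.
Meridian receives Band C at value $759M, so the others get W − 759 = $2614M.
Without Meridian: best allocation of the remaining 3 bidders over all 4 bands is TerraLink→Band F ($846M), OrbitCom→Band B ($959M), Solara→Band C ($811M), total $2616M.
VCG payment = (others' best without Meridian) − (others' welfare with Meridian) = 2616 − 2614 = $2M.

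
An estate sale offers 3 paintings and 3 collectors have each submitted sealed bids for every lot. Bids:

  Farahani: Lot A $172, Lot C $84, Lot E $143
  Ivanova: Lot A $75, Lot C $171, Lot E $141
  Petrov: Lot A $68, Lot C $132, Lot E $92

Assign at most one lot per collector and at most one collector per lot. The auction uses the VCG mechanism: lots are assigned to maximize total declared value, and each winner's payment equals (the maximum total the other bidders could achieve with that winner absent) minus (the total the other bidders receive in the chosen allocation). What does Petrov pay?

Efficient allocation: Farahani→Lot A ($172), Ivanova→Lot E ($141), Petrov→Lot C ($132); total welfare W = $445.
Petrov receives Lot C at value $132, so the others get W − 132 = $313.
Without Petrov: best allocation of the remaining 2 bidders over all 3 lots is Farahani→Lot A ($172), Ivanova→Lot C ($171), total $343.
VCG payment = (others' best without Petrov) − (others' welfare with Petrov) = 343 − 313 = $30.

Petrov pays $30.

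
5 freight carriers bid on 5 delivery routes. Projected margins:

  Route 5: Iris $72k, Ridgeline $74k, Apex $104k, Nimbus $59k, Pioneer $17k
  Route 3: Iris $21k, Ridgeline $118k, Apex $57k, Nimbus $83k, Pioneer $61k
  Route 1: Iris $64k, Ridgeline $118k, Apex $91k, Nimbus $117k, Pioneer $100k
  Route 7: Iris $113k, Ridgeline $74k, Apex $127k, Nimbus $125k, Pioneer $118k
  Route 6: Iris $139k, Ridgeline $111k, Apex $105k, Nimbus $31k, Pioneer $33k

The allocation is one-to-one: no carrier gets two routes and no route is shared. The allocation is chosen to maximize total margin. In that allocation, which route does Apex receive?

Apex receives Route 5.

This is a one-to-one assignment (maximum-weight bipartite matching).
Optimal: Iris→Route 6 ($139k), Ridgeline→Route 3 ($118k), Apex→Route 5 ($104k), Nimbus→Route 1 ($117k), Pioneer→Route 7 ($118k) — total 139+118+104+117+118 = $596k.
Max-entry greedy (repeatedly take the single best remaining cell) gives $518k, worse by 78.
Next-best assignment: Iris→Route 6, Ridgeline→Route 3, Apex→Route 5, Nimbus→Route 7, Pioneer→Route 1 = $586k.
Checked against all permutations: $596k is optimal.
Apex's own top route is Route 7 ($127k), but forcing Apex→Route 7 and reassigning the rest optimally gives only $543k — worse by 53.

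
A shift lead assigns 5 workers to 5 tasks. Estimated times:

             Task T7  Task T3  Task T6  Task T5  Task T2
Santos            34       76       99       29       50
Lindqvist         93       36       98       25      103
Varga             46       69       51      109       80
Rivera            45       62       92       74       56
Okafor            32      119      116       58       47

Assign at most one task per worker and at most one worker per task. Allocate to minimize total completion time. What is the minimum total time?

Optimal: Santos→Task T5 (29 min), Lindqvist→Task T3 (36 min), Varga→Task T6 (51 min), Rivera→Task T2 (56 min), Okafor→Task T7 (32 min) — total 29+36+51+56+32 = 204 min.
Min-entry greedy (repeatedly take the single cheapest remaining cell) gives 220 min, worse by 16.
Next-best assignment: Santos→Task T5, Lindqvist→Task T3, Varga→Task T6, Rivera→Task T7, Okafor→Task T2 = 208 min.
Swapping Santos↔Okafor (Santos→Task T7 34 min, Okafor→Task T5 58 min) adds 31.

Min total: 204 min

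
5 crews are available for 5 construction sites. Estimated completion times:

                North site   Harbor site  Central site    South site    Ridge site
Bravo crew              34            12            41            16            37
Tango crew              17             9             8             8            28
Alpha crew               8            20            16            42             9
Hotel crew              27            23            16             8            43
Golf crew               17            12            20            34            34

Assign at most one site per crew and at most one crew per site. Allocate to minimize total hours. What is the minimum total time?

Minimum total: 54 hours

Optimal: Bravo crew→Harbor site (12 hours), Tango crew→Central site (8 hours), Alpha crew→Ridge site (9 hours), Hotel crew→South site (8 hours), Golf crew→North site (17 hours) — total 12+8+9+8+17 = 54 hours.
Row-greedy (each crew in turn takes its cheapest remaining site) gives 70 hours, worse by 16.
Checked against all permutations: 54 hours is optimal.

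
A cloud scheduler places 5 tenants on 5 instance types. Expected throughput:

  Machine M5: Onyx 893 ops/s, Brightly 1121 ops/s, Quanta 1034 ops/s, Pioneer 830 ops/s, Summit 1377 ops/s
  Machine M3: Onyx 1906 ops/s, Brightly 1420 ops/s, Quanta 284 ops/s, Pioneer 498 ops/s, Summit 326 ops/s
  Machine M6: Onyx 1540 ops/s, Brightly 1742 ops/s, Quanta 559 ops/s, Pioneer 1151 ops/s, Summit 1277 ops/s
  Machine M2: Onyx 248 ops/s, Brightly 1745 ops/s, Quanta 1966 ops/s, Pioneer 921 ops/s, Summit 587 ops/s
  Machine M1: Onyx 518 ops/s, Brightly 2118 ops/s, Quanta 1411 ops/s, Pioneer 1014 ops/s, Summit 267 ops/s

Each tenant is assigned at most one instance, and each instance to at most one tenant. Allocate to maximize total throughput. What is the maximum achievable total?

Optimal: Onyx→Machine M3 (1906 ops/s), Brightly→Machine M1 (2118 ops/s), Quanta→Machine M2 (1966 ops/s), Pioneer→Machine M6 (1151 ops/s), Summit→Machine M5 (1377 ops/s) — total 1906+2118+1966+1151+1377 = 8518 ops/s.
Column-greedy (each instance in turn goes to its best remaining tenant) gives 8005 ops/s, worse by 513.

Max total: 8518 ops/s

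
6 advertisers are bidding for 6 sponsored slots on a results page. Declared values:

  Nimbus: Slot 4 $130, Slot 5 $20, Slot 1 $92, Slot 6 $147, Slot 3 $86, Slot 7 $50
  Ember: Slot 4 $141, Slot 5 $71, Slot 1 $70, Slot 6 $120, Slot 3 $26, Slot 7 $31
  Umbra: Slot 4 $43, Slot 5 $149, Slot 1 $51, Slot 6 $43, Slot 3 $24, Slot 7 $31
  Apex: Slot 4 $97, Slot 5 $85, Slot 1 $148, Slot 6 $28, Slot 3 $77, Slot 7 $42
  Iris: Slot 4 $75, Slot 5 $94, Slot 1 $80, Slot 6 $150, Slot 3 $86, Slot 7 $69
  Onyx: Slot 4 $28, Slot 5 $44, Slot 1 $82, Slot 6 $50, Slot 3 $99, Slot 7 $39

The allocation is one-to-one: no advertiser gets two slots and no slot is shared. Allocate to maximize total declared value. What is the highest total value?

Maximum total: $753

Optimal: Nimbus→Slot 6 ($147), Ember→Slot 4 ($141), Umbra→Slot 5 ($149), Apex→Slot 1 ($148), Iris→Slot 7 ($69), Onyx→Slot 3 ($99) — total 147+141+149+148+69+99 = $753.
Column-greedy (each slot in turn goes to its best remaining advertiser) gives $737, worse by 16.
Swapping Ember↔Nimbus (Ember→Slot 6 $120, Nimbus→Slot 4 $130) loses 38.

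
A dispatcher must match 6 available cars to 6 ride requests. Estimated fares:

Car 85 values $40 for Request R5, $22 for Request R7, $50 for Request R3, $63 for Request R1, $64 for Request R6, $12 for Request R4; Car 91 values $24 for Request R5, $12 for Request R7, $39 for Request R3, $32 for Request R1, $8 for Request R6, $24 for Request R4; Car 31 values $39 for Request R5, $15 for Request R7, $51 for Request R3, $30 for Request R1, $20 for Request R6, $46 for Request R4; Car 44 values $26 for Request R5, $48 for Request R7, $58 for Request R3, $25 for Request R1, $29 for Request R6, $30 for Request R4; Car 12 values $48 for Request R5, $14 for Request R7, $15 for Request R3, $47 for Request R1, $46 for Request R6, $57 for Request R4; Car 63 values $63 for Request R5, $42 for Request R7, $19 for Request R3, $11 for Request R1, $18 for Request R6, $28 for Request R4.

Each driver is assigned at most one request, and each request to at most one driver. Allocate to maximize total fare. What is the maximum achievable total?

Optimal: Car 85→Request R6 ($64), Car 91→Request R1 ($32), Car 31→Request R3 ($51), Car 44→Request R7 ($48), Car 12→Request R4 ($57), Car 63→Request R5 ($63) — total 64+32+51+48+57+63 = $315.
Row-greedy (each driver in turn takes its best remaining request) gives $256, worse by 59.
Next-best assignment: Car 85→Request R6, Car 91→Request R3, Car 31→Request R4, Car 44→Request R7, Car 12→Request R1, Car 63→Request R5 = $307.
Swapping Car 12↔Car 91 (Car 12→Request R1 $47, Car 91→Request R4 $24) loses 18.
Checked against all permutations: $315 is optimal.

Max total: $315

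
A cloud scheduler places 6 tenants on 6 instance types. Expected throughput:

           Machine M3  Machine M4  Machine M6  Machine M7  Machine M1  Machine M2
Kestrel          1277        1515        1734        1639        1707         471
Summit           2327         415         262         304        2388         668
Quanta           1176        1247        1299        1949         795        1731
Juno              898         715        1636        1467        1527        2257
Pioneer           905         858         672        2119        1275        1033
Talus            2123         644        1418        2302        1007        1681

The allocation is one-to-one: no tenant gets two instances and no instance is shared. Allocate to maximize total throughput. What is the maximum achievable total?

This is a one-to-one assignment (maximum-weight bipartite matching).
Optimal: Kestrel→Machine M6 (1734 ops/s), Summit→Machine M1 (2388 ops/s), Quanta→Machine M4 (1247 ops/s), Juno→Machine M2 (2257 ops/s), Pioneer→Machine M7 (2119 ops/s), Talus→Machine M3 (2123 ops/s) — total 1734+2388+1247+2257+2119+2123 = 11868 ops/s.
Column-greedy (each instance in turn goes to its best remaining tenant) gives 10786 ops/s, worse by 1082.
Swapping Talus↔Pioneer (Talus→Machine M7 2302 ops/s, Pioneer→Machine M3 905 ops/s) loses 1035.
Every other assignment is strictly worse.

Maximum total: 11868 ops/s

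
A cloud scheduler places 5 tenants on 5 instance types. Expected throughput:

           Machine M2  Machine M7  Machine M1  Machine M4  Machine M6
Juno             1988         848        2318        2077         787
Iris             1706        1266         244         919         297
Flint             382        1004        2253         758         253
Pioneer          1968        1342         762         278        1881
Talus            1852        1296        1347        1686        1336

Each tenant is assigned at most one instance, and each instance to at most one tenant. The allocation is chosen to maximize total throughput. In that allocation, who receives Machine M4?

Treat this as an assignment problem: match each tenant to one instance.
Optimal: Juno→Machine M4 (2077 ops/s), Iris→Machine M7 (1266 ops/s), Flint→Machine M1 (2253 ops/s), Pioneer→Machine M6 (1881 ops/s), Talus→Machine M2 (1852 ops/s) — total 2077+1266+2253+1881+1852 = 9329 ops/s.
Row-greedy (each tenant in turn takes its best remaining instance) gives 8595 ops/s, worse by 734.
Swapping Talus↔Flint (Talus→Machine M1 1347 ops/s, Flint→Machine M2 382 ops/s) loses 2376.
Every other assignment is strictly worse.
Juno's own top instance is Machine M1 (2318 ops/s), but forcing Juno→Machine M1 and reassigning the rest optimally gives only 8595 ops/s — worse by 734.

Juno receives Machine M4.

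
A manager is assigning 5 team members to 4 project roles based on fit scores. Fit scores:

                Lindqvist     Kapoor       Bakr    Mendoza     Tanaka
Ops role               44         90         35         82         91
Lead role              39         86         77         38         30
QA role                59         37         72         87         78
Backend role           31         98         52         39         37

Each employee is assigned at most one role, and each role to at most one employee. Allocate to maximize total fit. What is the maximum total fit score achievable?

Optimal: Tanaka→Ops role (91 pts), Bakr→Lead role (77 pts), Mendoza→QA role (87 pts), Kapoor→Backend role (98 pts) — total 91+77+87+98 = 353 pts.
Column-greedy (each role in turn goes to its best remaining employee) gives 316 pts, worse by 37.
Every other assignment is strictly worse.

Maximum total: 353 pts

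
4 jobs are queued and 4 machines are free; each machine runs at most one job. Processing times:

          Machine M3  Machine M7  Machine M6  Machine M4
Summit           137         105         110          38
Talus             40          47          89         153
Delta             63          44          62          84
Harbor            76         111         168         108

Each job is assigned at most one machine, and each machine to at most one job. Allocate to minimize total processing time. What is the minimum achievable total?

Minimum total: 223 min

Treat this as an assignment problem: match each job to one machine.
Optimal: Summit→Machine M4 (38 min), Talus→Machine M7 (47 min), Delta→Machine M6 (62 min), Harbor→Machine M3 (76 min) — total 38+47+62+76 = 223 min.
Min-entry greedy (repeatedly take the single cheapest remaining cell) gives 290 min, worse by 67.
Swapping Harbor↔Delta (Harbor→Machine M6 168 min, Delta→Machine M3 63 min) adds 93.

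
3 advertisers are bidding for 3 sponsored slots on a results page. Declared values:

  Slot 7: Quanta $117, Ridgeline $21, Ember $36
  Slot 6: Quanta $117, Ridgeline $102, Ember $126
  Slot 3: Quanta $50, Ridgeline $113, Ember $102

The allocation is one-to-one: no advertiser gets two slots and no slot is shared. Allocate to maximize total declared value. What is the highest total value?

Treat this as an assignment problem: match each advertiser to one slot.
Optimal: Quanta→Slot 7 ($117), Ridgeline→Slot 3 ($113), Ember→Slot 6 ($126) — total 117+113+126 = $356.
Next-best assignment: Quanta→Slot 7, Ridgeline→Slot 6, Ember→Slot 3 = $321.
Swapping Ridgeline↔Ember (Ridgeline→Slot 6 $102, Ember→Slot 3 $102) loses 35.
No other one-to-one assignment exceeds $356.

Max total: $356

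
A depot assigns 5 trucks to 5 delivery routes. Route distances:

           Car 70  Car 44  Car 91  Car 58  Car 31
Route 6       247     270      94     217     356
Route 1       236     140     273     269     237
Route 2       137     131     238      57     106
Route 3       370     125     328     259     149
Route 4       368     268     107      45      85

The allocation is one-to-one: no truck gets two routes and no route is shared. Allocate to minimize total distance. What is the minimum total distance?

Optimal: Car 70→Route 2 (137 km), Car 44→Route 1 (140 km), Car 91→Route 6 (94 km), Car 58→Route 4 (45 km), Car 31→Route 3 (149 km) — total 137+140+94+45+149 = 565 km.
No other one-to-one assignment undercuts 565 km.

Minimum total: 565 km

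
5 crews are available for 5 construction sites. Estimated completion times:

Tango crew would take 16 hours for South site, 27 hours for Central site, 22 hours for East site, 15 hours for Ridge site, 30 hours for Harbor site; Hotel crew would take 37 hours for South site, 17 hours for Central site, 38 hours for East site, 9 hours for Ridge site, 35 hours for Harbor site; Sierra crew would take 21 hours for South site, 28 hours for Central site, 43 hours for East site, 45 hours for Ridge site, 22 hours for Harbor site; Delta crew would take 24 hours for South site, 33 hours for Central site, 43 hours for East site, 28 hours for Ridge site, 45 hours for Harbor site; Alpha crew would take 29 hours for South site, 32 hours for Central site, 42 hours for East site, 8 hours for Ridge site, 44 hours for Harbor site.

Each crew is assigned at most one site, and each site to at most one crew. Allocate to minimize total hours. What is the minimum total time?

Optimal: Tango crew→East site (22 hours), Hotel crew→Central site (17 hours), Sierra crew→Harbor site (22 hours), Delta crew→South site (24 hours), Alpha crew→Ridge site (8 hours) — total 22+17+22+24+8 = 93 hours.
Min-entry greedy (repeatedly take the single cheapest remaining cell) gives 106 hours, worse by 13.
Swapping Alpha crew↔Sierra crew (Alpha crew→Harbor site 44 hours, Sierra crew→Ridge site 45 hours) adds 59.

Min total: 93 hours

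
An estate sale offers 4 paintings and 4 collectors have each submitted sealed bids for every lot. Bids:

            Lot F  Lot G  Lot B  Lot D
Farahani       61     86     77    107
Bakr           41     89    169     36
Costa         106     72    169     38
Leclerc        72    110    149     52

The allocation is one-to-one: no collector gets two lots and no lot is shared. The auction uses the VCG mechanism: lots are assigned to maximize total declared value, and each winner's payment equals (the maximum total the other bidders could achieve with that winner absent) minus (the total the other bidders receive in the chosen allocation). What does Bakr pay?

Bakr pays $63.

Efficient allocation: Farahani→Lot D ($107), Bakr→Lot B ($169), Costa→Lot F ($106), Leclerc→Lot G ($110); total welfare W = $492.
Bakr receives Lot B at value $169, so the others get W − 169 = $323.
Without Bakr: best allocation of the remaining 3 bidders over all 4 lots is Farahani→Lot D ($107), Costa→Lot B ($169), Leclerc→Lot G ($110), total $386.
VCG payment = (others' best without Bakr) − (others' welfare with Bakr) = 386 − 323 = $63.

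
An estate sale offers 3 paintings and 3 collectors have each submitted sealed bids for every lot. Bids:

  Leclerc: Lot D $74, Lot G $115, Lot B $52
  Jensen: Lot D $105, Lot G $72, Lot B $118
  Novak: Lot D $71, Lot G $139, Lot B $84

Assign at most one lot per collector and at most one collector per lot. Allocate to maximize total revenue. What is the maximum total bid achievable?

Optimal: Leclerc→Lot D ($74), Jensen→Lot B ($118), Novak→Lot G ($139) — total 74+118+139 = $331.
Next-best assignment: Leclerc→Lot G, Jensen→Lot D, Novak→Lot B = $304.
Swapping Novak↔Leclerc (Novak→Lot D $71, Leclerc→Lot G $115) loses 27.

Maximum total: $331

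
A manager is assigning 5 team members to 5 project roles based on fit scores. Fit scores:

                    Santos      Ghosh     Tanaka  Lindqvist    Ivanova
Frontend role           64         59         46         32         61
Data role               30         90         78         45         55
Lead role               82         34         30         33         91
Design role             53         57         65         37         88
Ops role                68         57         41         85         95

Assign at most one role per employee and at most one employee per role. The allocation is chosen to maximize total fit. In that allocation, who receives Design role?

This is the linear assignment problem.
Optimal: Santos→Frontend role (64 pts), Ghosh→Data role (90 pts), Tanaka→Design role (65 pts), Lindqvist→Ops role (85 pts), Ivanova→Lead role (91 pts) — total 64+90+65+85+91 = 395 pts.
Row-greedy (each employee in turn takes its best remaining role) gives 383 pts, worse by 12.
Checked against all permutations: 395 pts is optimal.
Tanaka's own top role is Data role (78 pts), but forcing Tanaka→Data role and reassigning the rest optimally gives only 392 pts — worse by 3.

Tanaka receives Design role.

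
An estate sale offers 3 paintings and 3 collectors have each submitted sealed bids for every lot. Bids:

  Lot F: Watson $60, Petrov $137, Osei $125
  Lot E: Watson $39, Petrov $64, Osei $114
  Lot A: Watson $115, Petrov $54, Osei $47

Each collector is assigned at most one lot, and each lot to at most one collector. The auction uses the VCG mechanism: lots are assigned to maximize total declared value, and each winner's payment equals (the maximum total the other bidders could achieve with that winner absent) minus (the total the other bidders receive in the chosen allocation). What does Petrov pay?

Efficient allocation: Watson→Lot A ($115), Petrov→Lot F ($137), Osei→Lot E ($114); total welfare W = $366.
Petrov receives Lot F at value $137, so the others get W − 137 = $229.
Without Petrov: best allocation of the remaining 2 bidders over all 3 lots is Watson→Lot A ($115), Osei→Lot F ($125), total $240.
VCG payment = (others' best without Petrov) − (others' welfare with Petrov) = 240 − 229 = $11.

Petrov pays $11.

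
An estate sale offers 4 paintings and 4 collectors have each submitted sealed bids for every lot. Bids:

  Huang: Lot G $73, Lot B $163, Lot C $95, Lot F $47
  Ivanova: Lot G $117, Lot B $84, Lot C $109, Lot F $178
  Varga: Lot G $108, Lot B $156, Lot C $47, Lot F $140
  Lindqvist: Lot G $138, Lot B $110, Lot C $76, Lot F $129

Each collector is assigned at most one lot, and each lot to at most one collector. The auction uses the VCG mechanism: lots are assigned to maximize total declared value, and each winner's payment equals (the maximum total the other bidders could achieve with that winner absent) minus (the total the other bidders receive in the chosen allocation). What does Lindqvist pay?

Lindqvist pays $20.

Efficient allocation: Huang→Lot C ($95), Ivanova→Lot F ($178), Varga→Lot B ($156), Lindqvist→Lot G ($138); total welfare W = $567.
Lindqvist receives Lot G at value $138, so the others get W − 138 = $429.
Without Lindqvist: best allocation of the remaining 3 bidders over all 4 lots is Huang→Lot B ($163), Ivanova→Lot F ($178), Varga→Lot G ($108), total $449.
VCG payment = (others' best without Lindqvist) − (others' welfare with Lindqvist) = 449 − 429 = $20.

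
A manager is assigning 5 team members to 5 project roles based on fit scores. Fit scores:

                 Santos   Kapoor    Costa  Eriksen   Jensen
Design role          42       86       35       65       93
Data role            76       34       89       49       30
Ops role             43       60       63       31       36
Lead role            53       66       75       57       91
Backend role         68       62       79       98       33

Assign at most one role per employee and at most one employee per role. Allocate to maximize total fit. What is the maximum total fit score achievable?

Optimal: Santos→Data role (76 pts), Kapoor→Design role (86 pts), Costa→Ops role (63 pts), Eriksen→Backend role (98 pts), Jensen→Lead role (91 pts) — total 76+86+63+98+91 = 414 pts.
Max-entry greedy (repeatedly take the single best remaining cell) gives 389 pts, worse by 25.
Every other assignment is strictly worse.

Max total: 414 pts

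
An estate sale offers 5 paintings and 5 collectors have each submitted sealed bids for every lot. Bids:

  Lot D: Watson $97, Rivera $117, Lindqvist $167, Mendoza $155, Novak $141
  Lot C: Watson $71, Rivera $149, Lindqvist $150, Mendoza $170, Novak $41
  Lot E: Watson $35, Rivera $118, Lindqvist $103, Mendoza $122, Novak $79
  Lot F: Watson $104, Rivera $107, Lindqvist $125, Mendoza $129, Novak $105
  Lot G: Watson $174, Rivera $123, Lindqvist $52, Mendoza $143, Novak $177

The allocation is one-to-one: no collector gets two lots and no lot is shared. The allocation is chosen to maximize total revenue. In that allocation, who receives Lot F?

Treat this as an assignment problem: match each collector to one lot.
Optimal: Watson→Lot F ($104), Rivera→Lot E ($118), Lindqvist→Lot D ($167), Mendoza→Lot C ($170), Novak→Lot G ($177) — total 104+118+167+170+177 = $736.
Column-greedy (each lot in turn goes to its best remaining collector) gives $734, worse by 2.
Watson's own top lot is Lot G ($174), but forcing Watson→Lot G and reassigning the rest optimally gives only $734 — worse by 2.

Watson receives Lot F.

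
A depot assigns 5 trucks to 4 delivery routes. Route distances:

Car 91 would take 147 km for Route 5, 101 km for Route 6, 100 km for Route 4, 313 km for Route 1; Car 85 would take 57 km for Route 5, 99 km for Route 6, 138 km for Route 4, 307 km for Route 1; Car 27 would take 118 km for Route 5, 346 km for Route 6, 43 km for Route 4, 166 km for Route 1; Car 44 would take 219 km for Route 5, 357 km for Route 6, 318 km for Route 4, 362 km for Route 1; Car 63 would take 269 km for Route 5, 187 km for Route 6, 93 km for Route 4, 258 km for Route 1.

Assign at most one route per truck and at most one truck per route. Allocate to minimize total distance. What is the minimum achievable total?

Optimal: Car 85→Route 5 (57 km), Car 91→Route 6 (101 km), Car 63→Route 4 (93 km), Car 27→Route 1 (166 km) — total 57+101+93+166 = 417 km.
Column-greedy (each route in turn goes to its cheapest remaining truck) gives 459 km, worse by 42.
Swapping Car 27↔Car 63 (Car 27→Route 4 43 km, Car 63→Route 1 258 km) adds 42.
Checked against all permutations: 417 km is optimal.

Minimum total: 417 km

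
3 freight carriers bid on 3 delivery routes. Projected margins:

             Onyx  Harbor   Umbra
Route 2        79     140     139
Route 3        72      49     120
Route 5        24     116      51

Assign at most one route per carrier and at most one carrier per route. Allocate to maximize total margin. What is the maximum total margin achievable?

Optimal: Onyx→Route 3 ($72k), Harbor→Route 5 ($116k), Umbra→Route 2 ($139k) — total 72+116+139 = $327k.
Max-entry greedy (repeatedly take the single best remaining cell) gives $284k, worse by 43.
Swapping Harbor↔Umbra (Harbor→Route 2 $140k, Umbra→Route 5 $51k) loses 64.
Every other assignment is strictly worse.

Max total: $327k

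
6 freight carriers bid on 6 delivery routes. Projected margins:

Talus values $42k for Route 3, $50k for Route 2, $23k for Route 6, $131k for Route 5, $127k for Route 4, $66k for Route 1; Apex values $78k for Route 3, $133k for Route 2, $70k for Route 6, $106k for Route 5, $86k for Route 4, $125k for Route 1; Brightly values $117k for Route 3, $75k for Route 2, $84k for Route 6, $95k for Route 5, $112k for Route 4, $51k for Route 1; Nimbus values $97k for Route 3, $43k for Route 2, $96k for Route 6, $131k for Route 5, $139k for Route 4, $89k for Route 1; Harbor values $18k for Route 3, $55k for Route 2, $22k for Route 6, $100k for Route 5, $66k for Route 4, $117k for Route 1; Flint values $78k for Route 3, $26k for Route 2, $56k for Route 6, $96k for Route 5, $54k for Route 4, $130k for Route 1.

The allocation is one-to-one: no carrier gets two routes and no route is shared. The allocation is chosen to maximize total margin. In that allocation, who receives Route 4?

Talus receives Route 4.

Optimal: Talus→Route 4 ($127k), Apex→Route 2 ($133k), Brightly→Route 3 ($117k), Nimbus→Route 6 ($96k), Harbor→Route 5 ($100k), Flint→Route 1 ($130k) — total 127+133+117+96+100+130 = $703k.
Column-greedy (each route in turn goes to its best remaining carrier) gives $673k, worse by 30.
Next-best assignment: Talus→Route 5, Apex→Route 2, Brightly→Route 3, Nimbus→Route 4, Harbor→Route 1, Flint→Route 6 = $693k.
Talus's own top route is Route 5 ($131k), but forcing Talus→Route 5 and reassigning the rest optimally gives only $693k — worse by 10.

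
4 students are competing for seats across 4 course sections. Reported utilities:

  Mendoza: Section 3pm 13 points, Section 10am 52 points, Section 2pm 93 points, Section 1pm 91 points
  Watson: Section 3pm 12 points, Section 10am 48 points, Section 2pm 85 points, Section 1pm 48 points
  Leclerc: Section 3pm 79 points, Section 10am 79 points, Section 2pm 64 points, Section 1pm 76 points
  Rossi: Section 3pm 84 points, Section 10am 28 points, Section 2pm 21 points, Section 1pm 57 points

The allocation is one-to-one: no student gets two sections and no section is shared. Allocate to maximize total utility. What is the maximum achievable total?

Max total: 339 points

Optimal: Mendoza→Section 1pm (91 points), Watson→Section 2pm (85 points), Leclerc→Section 10am (79 points), Rossi→Section 3pm (84 points) — total 91+85+79+84 = 339 points.
Max-entry greedy (repeatedly take the single best remaining cell) gives 304 points, worse by 35.
Next-best assignment: Mendoza→Section 2pm, Watson→Section 1pm, Leclerc→Section 10am, Rossi→Section 3pm = 304 points.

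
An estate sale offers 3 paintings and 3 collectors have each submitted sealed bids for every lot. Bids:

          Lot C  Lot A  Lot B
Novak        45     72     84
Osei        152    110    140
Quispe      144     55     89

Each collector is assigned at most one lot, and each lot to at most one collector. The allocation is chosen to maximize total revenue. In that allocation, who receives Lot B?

Treat this as an assignment problem: match each collector to one lot.
Optimal: Novak→Lot A ($72), Osei→Lot B ($140), Quispe→Lot C ($144) — total 72+140+144 = $356.
Next-best assignment: Novak→Lot B, Osei→Lot A, Quispe→Lot C = $338.
Swapping Quispe↔Osei (Quispe→Lot B $89, Osei→Lot C $152) loses 43.
No other one-to-one assignment exceeds $356.
Osei's own top lot is Lot C ($152), but forcing Osei→Lot C and reassigning the rest optimally gives only $313 — worse by 43.

Osei receives Lot B.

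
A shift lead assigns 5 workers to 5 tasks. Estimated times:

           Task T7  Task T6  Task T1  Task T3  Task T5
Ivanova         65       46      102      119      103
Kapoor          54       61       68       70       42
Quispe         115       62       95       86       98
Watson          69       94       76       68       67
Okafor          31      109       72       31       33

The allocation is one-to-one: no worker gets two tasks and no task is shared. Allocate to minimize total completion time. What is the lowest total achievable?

Min total: 276 min

This is a one-to-one assignment (minimum-cost bipartite matching).
Optimal: Ivanova→Task T7 (65 min), Kapoor→Task T5 (42 min), Quispe→Task T6 (62 min), Watson→Task T1 (76 min), Okafor→Task T3 (31 min) — total 65+42+62+76+31 = 276 min.
Column-greedy (each task in turn goes to its cheapest remaining worker) gives 311 min, worse by 35.
Next-best assignment: Ivanova→Task T6, Kapoor→Task T5, Quispe→Task T3, Watson→Task T1, Okafor→Task T7 = 281 min.
Checked against all permutations: 276 min is optimal.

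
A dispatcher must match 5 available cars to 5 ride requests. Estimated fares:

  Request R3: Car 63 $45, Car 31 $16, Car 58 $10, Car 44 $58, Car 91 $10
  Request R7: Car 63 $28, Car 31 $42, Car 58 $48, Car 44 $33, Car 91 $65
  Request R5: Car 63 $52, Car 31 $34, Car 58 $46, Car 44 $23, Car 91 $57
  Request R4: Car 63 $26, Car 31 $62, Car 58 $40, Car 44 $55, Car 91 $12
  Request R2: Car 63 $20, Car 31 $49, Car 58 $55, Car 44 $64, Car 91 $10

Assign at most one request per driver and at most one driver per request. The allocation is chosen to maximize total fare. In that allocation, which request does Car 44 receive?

Car 44 receives Request R3.

This is a one-to-one assignment (maximum-weight bipartite matching).
Optimal: Car 63→Request R5 ($52), Car 31→Request R4 ($62), Car 58→Request R2 ($55), Car 44→Request R3 ($58), Car 91→Request R7 ($65) — total 52+62+55+58+65 = $292.
Max-entry greedy (repeatedly take the single best remaining cell) gives $253, worse by 39.
Swapping Car 91↔Car 58 (Car 91→Request R2 $10, Car 58→Request R7 $48) loses 62.
Every other assignment is strictly worse.
Car 44's own top request is Request R2 ($64), but forcing Car 44→Request R2 and reassigning the rest optimally gives only $282 — worse by 10.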